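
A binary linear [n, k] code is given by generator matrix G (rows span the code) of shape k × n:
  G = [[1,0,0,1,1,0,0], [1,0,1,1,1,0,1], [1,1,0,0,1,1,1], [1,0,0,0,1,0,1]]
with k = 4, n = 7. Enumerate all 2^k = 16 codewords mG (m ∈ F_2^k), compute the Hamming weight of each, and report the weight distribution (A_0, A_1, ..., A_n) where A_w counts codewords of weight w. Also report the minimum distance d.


Weight distribution: A_0 = 1, A_2 = 4, A_3 = 3, A_4 = 3, A_5 = 4, A_7 = 1. Minimum distance d = 2.

Enumerate all 2^4 = 16 messages m ∈ F_2^4.
For each, compute codeword c = mG in F_2^7, then tally its weight.
  m = 0000 → c = 0000000, weight = 0.
  m = 1000 → c = 1001100, weight = 3.
  m = 0100 → c = 1011101, weight = 5.
  m = 1100 → c = 0010001, weight = 2.
  m = 0010 → c = 1100111, weight = 5.
  m = 1010 → c = 0101011, weight = 4.
  m = 0110 → c = 0111010, weight = 4.
  m = 1110 → c = 1110110, weight = 5.
  m = 0001 → c = 1000101, weight = 3.
  m = 1001 → c = 0001001, weight = 2.
  m = 0101 → c = 0011000, weight = 2.
  m = 1101 → c = 1010100, weight = 3.
  m = 0011 → c = 0100010, weight = 2.
  m = 1011 → c = 1101110, weight = 5.
  m = 0111 → c = 1111111, weight = 7.
  m = 1111 → c = 0110011, weight = 4.
Tally weights:
  weight 0: 1 codewords.
  weight 2: 4 codewords.
  weight 3: 3 codewords.
  weight 4: 3 codewords.
  weight 5: 4 codewords.
  weight 7: 1 codewords.
Minimum distance d = smallest w > 0 with A_w > 0 = 2.
Sanity: Σ A_w = 16 = 2^4 = 16 ✓.


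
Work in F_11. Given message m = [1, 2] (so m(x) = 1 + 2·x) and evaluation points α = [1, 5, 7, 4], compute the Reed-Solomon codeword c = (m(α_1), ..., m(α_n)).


c = [3, 0, 4, 9]

Message polynomial: m(x) = 1 + 2·x (mod 11).
For each evaluation point α_i, compute m(α_i) mod 11:
  α_1 = 1: Horner steps 2 → 3, so m(1) = 3.
  α_2 = 5: Horner steps 2 → 0, so m(5) = 0.
  α_3 = 7: Horner steps 2 → 4, so m(7) = 4.
  α_4 = 4: Horner steps 2 → 9, so m(4) = 9.
Codeword c = [3, 0, 4, 9] ∈ F_11^4.


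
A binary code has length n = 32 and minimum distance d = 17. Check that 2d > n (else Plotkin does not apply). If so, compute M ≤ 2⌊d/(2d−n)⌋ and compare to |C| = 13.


Plotkin bound M ≤ 16; given |C| = 13 ≤ bound (satisfied).

Check applicability: 2d = 34, n = 32.
2d − n = 2 > 0, so Plotkin applies.
Compute d/(2d−n) = 17/2 ≈ 8.5000.
⌊d/(2d−n)⌋ = 8.
Plotkin bound: M ≤ 2·8 = 16.
Given |C| = 13, check: satisfied.
This |C| is below the Plotkin bound.


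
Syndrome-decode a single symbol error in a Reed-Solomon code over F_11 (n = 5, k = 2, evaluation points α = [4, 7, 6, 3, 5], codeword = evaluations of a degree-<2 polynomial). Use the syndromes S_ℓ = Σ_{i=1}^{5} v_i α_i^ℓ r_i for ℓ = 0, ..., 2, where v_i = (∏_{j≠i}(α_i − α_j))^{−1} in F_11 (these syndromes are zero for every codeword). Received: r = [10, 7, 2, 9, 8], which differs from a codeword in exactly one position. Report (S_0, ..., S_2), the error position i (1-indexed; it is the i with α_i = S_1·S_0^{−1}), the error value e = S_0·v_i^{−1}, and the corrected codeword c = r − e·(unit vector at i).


S = (8, 10, 7), error at position 1, error magnitude e = 7, c = [3, 7, 2, 9, 8].

Step 1: column multipliers v_i = (∏_{j≠i}(α_i − α_j))^{−1} mod 11.
  i = 1 (α = 4): (4−7)(4−6)(4−3)(4−5) = (−3)·(−2)·1·(−1) = −6 ≡ 5, so v_1 = 5^{−1} = 9 (mod 11).
  i = 2 (α = 7): (7−4)(7−6)(7−3)(7−5) = 3·1·4·2 = 24 ≡ 2, so v_2 = 2^{−1} = 6 (mod 11).
  i = 3 (α = 6): (6−4)(6−7)(6−3)(6−5) = 2·(−1)·3·1 = −6 ≡ 5, so v_3 = 5^{−1} = 9 (mod 11).
  i = 4 (α = 3): (3−4)(3−7)(3−6)(3−5) = (−1)·(−4)·(−3)·(−2) = 24 ≡ 2, so v_4 = 2^{−1} = 6 (mod 11).
  i = 5 (α = 5): (5−4)(5−7)(5−6)(5−3) = 1·(−2)·(−1)·2 = 4 ≡ 4, so v_5 = 4^{−1} = 3 (mod 11).
  v = [9, 6, 9, 6, 3].
Step 2: syndromes of r = [10, 7, 2, 9, 8] (all sums mod 11).
  S_0 = Σ v_i r_i = 9·10 + 6·7 + 9·2 + 6·9 + 3·8 = 228 ≡ 8.
  S_1 = Σ v_i α_i r_i = 9·4·10 + 6·7·7 + 9·6·2 + 6·3·9 + 3·5·8 = 1044 ≡ 10.
  α_i^2 mod 11 = [5, 5, 3, 9, 3].
  S_2 = Σ v_i α_i^2 r_i = 9·5·10 + 6·5·7 + 9·3·2 + 6·9·9 + 3·3·8 = 1272 ≡ 7.
  S = (8, 10, 7) ≠ 0, so r is not a codeword (an error is present).
Step 3: locate the error. For a single error e at position i, S_ℓ = v_i·e·α_i^ℓ, so α_err = S_1/S_0.
  S_0^{−1} = 8^{−1} = 7 (mod 11), so α_err = 10·7 = 70 ≡ 4 = α_1. Error position i = 1.
  Consistency check: S_2/S_1 = 7·10 = 70 ≡ 4 = α_err ✓ (single-error assumption holds).
Step 4: error magnitude e = S_0/v_1 = S_0·∏_{j≠1}(α_1 − α_j) = 8·5 = 40 ≡ 7 (mod 11).
Step 5: correct position 1: c_1 = r_1 − e = 10 − 7 ≡ 3 (mod 11). Hence c = [3, 7, 2, 9, 8].
  Check: interpolating c through the α_i gives m(x) = 5 + 5·x (degree < 2) with m(α_i) = c_i for every i, so c is indeed a codeword.


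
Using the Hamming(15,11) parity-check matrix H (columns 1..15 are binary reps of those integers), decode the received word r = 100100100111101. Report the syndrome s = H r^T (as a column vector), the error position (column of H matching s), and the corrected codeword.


s = (1, 1, 0, 1)^T, error position = 13, corrected codeword c = 100100100111001

Compute s = H r^T mod 2 one row at a time:
  s_1 = 0 + 0 + 1 + 1 + 1 + 1 + 0 + 1 = 5 ≡ 1 (mod 2).
  s_2 = 1 + 0 + 0 + 1 + 1 + 1 + 0 + 1 = 5 ≡ 1 (mod 2).
  s_3 = 0 + 0 + 0 + 1 + 1 + 1 + 0 + 1 = 4 ≡ 0 (mod 2).
  s_4 = 1 + 0 + 0 + 1 + 0 + 1 + 1 + 1 = 5 ≡ 1 (mod 2).
s = (1, 1, 0, 1)^T — this equals column 13 of H (binary 1101), so error is at position 13.
Correct: flip bit 13 of r = 100100100111101 to get c = 100100100111001.


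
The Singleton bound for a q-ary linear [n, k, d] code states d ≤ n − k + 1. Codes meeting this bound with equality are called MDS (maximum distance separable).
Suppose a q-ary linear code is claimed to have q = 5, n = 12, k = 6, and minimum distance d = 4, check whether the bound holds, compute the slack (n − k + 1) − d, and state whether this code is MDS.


Singleton RHS = n − k + 1 = 7, slack = 3, bound satisfied, not MDS.

Singleton bound: d ≤ n − k + 1.
Here n = 12, k = 6, so n − k + 1 = 7.
Given d = 4, check d ≤ 7: YES.
Slack = (n − k + 1) − d = 3.
The code is NOT MDS (slack = 3 > 0).
Description: the claimed parameters are [12, 6, 4]_5; such a code would be non-MDS.


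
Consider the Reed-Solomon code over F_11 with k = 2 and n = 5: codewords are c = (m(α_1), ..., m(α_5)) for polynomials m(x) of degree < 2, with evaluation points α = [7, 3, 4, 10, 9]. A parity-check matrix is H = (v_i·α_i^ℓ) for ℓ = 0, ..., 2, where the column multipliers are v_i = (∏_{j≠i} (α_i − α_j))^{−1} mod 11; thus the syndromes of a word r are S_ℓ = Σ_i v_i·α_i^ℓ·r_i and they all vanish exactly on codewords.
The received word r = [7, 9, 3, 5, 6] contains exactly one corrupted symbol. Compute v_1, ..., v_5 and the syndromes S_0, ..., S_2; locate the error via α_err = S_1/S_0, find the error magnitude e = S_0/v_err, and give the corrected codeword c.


S = (1, 10, 1), error at position 4, error magnitude e = 5, c = [7, 9, 3, 0, 6].

Step 1: column multipliers v_i = (∏_{j≠i}(α_i − α_j))^{−1} mod 11.
  i = 1 (α = 7): (7−3)(7−4)(7−10)(7−9) = 4·3·(−3)·(−2) = 72 ≡ 6, so v_1 = 6^{−1} = 2 (mod 11).
  i = 2 (α = 3): (3−7)(3−4)(3−10)(3−9) = (−4)·(−1)·(−7)·(−6) = 168 ≡ 3, so v_2 = 3^{−1} = 4 (mod 11).
  i = 3 (α = 4): (4−7)(4−3)(4−10)(4−9) = (−3)·1·(−6)·(−5) = −90 ≡ 9, so v_3 = 9^{−1} = 5 (mod 11).
  i = 4 (α = 10): (10−7)(10−3)(10−4)(10−9) = 3·7·6·1 = 126 ≡ 5, so v_4 = 5^{−1} = 9 (mod 11).
  i = 5 (α = 9): (9−7)(9−3)(9−4)(9−10) = 2·6·5·(−1) = −60 ≡ 6, so v_5 = 6^{−1} = 2 (mod 11).
  v = [2, 4, 5, 9, 2].
Step 2: syndromes of r = [7, 9, 3, 5, 6] (all sums mod 11).
  S_0 = Σ v_i r_i = 2·7 + 4·9 + 5·3 + 9·5 + 2·6 = 122 ≡ 1.
  S_1 = Σ v_i α_i r_i = 2·7·7 + 4·3·9 + 5·4·3 + 9·10·5 + 2·9·6 = 824 ≡ 10.
  α_i^2 mod 11 = [5, 9, 5, 1, 4].
  S_2 = Σ v_i α_i^2 r_i = 2·5·7 + 4·9·9 + 5·5·3 + 9·1·5 + 2·4·6 = 562 ≡ 1.
  S = (1, 10, 1) ≠ 0, so r is not a codeword (an error is present).
Step 3: locate the error. For a single error e at position i, S_ℓ = v_i·e·α_i^ℓ, so α_err = S_1/S_0.
  S_0^{−1} = 1^{−1} = 1 (mod 11), so α_err = 10·1 = 10 ≡ 10 = α_4. Error position i = 4.
  Consistency check: S_2/S_1 = 1·10 = 10 ≡ 10 = α_err ✓ (single-error assumption holds).
Step 4: error magnitude e = S_0/v_4 = S_0·∏_{j≠4}(α_4 − α_j) = 1·5 = 5 ≡ 5 (mod 11).
Step 5: correct position 4: c_4 = r_4 − e = 5 − 5 ≡ 0 (mod 11). Hence c = [7, 9, 3, 0, 6].
  Check: interpolating c through the α_i gives m(x) = 5 + 5·x (degree < 2) with m(α_i) = c_i for every i, so c is indeed a codeword.


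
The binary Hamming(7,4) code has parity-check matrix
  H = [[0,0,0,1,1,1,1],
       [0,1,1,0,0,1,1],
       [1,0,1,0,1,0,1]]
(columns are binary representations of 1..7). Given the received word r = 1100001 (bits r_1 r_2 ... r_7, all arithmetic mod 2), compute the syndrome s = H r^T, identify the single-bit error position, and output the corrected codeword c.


s = (1, 0, 0)^T, error position = 4, corrected codeword c = 1101001

Compute s = H r^T mod 2 one row at a time:
  s_1 = 0 + 0 + 0 + 1 = 1 ≡ 1 (mod 2).
  s_2 = 1 + 0 + 0 + 1 = 2 ≡ 0 (mod 2).
  s_3 = 1 + 0 + 0 + 1 = 2 ≡ 0 (mod 2).
s = (1, 0, 0)^T — this equals column 4 of H (binary 100), so error is at position 4.
Correct: flip bit 4 of r = 1100001 to get c = 1101001.


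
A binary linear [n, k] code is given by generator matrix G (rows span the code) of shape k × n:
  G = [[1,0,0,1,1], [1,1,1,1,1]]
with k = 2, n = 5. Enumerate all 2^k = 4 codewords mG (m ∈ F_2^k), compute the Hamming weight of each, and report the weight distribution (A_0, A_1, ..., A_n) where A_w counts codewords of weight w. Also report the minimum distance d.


Weight distribution: A_0 = 1, A_2 = 1, A_3 = 1, A_5 = 1. Minimum distance d = 2.

Enumerate all 2^2 = 4 messages m ∈ F_2^2.
For each, compute codeword c = mG in F_2^5, then tally its weight.
  m = 00 → c = 00000, weight = 0.
  m = 10 → c = 10011, weight = 3.
  m = 01 → c = 11111, weight = 5.
  m = 11 → c = 01100, weight = 2.
Tally weights:
  weight 0: 1 codewords.
  weight 2: 1 codewords.
  weight 3: 1 codewords.
  weight 5: 1 codewords.
Minimum distance d = smallest w > 0 with A_w > 0 = 2.
Sanity: Σ A_w = 4 = 2^2 = 4 ✓.


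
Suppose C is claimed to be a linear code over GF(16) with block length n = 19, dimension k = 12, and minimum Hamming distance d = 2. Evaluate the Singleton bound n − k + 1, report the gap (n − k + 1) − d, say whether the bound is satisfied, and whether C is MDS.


Singleton RHS = n − k + 1 = 8, slack = 6, bound satisfied, not MDS.

Singleton bound: d ≤ n − k + 1.
Here n = 19, k = 12, so n − k + 1 = 8.
Given d = 2, check d ≤ 8: YES.
Slack = (n − k + 1) − d = 6.
The code is NOT MDS (slack = 6 > 0).
Description: the claimed parameters are [19, 12, 2]_16; such a code would be non-MDS.


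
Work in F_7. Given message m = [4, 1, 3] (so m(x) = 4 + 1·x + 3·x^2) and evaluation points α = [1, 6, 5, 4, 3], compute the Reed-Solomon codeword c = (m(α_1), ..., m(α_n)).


c = [1, 6, 0, 0, 6]

Message polynomial: m(x) = 4 + 1·x + 3·x^2 (mod 7).
For each evaluation point α_i, compute m(α_i) mod 7:
  α_1 = 1: Horner steps 3 → 4 → 1, so m(1) = 1.
  α_2 = 6: Horner steps 3 → 5 → 6, so m(6) = 6.
  α_3 = 5: Horner steps 3 → 2 → 0, so m(5) = 0.
  α_4 = 4: Horner steps 3 → 6 → 0, so m(4) = 0.
  α_5 = 3: Horner steps 3 → 3 → 6, so m(3) = 6.
Codeword c = [1, 6, 0, 0, 6] ∈ F_7^5.


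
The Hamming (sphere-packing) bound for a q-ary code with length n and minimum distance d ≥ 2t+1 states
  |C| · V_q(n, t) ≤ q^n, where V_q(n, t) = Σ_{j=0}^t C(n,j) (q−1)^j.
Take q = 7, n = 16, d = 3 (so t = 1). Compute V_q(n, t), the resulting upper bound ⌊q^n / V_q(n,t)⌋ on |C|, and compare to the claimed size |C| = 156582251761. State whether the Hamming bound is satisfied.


V_q(n, t) = 97, q^n = 33232930569601, Hamming bound = 342607531645, |C| = 156582251761 ≤ bound (satisfied).

Step 1: Compute V_q(n, t) = Σ_{j=0}^1 C(n, j) (q−1)^j.
  j = 0: C(16,0)·(6)^0 = 1·1 = 1.
  j = 1: C(16,1)·(6)^1 = 16·6 = 96.
  V_q(n, t) = 1 + 96 = 97.
Step 2: q^n = 7^16 = 33232930569601.
Step 3: Hamming bound ⌊q^n / V_q(n,t)⌋ = ⌊33232930569601/97⌋ = 342607531645.
Step 4: Compare |C| = 156582251761 to 342607531645: satisfied.
The claimed |C| lies below the Hamming bound.


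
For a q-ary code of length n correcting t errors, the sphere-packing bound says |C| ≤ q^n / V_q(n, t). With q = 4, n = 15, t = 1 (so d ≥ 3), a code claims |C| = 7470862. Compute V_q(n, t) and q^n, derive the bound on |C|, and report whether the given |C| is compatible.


V_q(n, t) = 46, q^n = 1073741824, Hamming bound = 23342213, |C| = 7470862 ≤ bound (satisfied).

Step 1: Compute V_q(n, t) = Σ_{j=0}^1 C(n, j) (q−1)^j.
  j = 0: C(15,0)·(3)^0 = 1·1 = 1.
  j = 1: C(15,1)·(3)^1 = 15·3 = 45.
  V_q(n, t) = 1 + 45 = 46.
Step 2: q^n = 4^15 = 1073741824.
Step 3: Hamming bound ⌊q^n / V_q(n,t)⌋ = ⌊1073741824/46⌋ = 23342213.
Step 4: Compare |C| = 7470862 to 23342213: satisfied.
The claimed |C| lies below the Hamming bound.


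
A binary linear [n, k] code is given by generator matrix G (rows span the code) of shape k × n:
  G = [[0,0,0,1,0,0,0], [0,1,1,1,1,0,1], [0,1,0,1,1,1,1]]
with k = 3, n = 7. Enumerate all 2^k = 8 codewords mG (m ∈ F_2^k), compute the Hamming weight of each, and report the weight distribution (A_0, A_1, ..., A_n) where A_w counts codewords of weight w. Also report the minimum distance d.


Weight distribution: A_0 = 1, A_1 = 1, A_2 = 1, A_3 = 1, A_4 = 2, A_5 = 2. Minimum distance d = 1.

Enumerate all 2^3 = 8 messages m ∈ F_2^3.
For each, compute codeword c = mG in F_2^7, then tally its weight.
  m = 000 → c = 0000000, weight = 0.
  m = 100 → c = 0001000, weight = 1.
  m = 010 → c = 0111101, weight = 5.
  m = 110 → c = 0110101, weight = 4.
  m = 001 → c = 0101111, weight = 5.
  m = 101 → c = 0100111, weight = 4.
  m = 011 → c = 0010010, weight = 2.
  m = 111 → c = 0011010, weight = 3.
Tally weights:
  weight 0: 1 codewords.
  weight 1: 1 codewords.
  weight 2: 1 codewords.
  weight 3: 1 codewords.
  weight 4: 2 codewords.
  weight 5: 2 codewords.
Minimum distance d = smallest w > 0 with A_w > 0 = 1.
Sanity: Σ A_w = 8 = 2^3 = 8 ✓.


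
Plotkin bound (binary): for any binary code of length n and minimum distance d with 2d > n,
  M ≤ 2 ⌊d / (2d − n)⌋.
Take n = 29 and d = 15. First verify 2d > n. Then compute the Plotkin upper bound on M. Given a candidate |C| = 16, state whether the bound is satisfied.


Plotkin bound M ≤ 30; given |C| = 16 ≤ bound (satisfied).

Check applicability: 2d = 30, n = 29.
2d − n = 1 > 0, so Plotkin applies.
Compute d/(2d−n) = 15/1 ≈ 15.0000.
⌊d/(2d−n)⌋ = 15.
Plotkin bound: M ≤ 2·15 = 30.
Given |C| = 16, check: satisfied.
This |C| is below the Plotkin bound.


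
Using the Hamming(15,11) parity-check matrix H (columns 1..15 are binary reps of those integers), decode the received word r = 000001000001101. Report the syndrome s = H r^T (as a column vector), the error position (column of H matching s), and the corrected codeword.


s = (1, 0, 0, 0)^T, error position = 8, corrected codeword c = 000001010001101

Compute s = H r^T mod 2 one row at a time:
  s_1 = 0 + 0 + 0 + 0 + 1 + 1 + 0 + 1 = 3 ≡ 1 (mod 2).
  s_2 = 0 + 0 + 1 + 0 + 1 + 1 + 0 + 1 = 4 ≡ 0 (mod 2).
  s_3 = 0 + 0 + 1 + 0 + 0 + 0 + 0 + 1 = 2 ≡ 0 (mod 2).
  s_4 = 0 + 0 + 0 + 0 + 0 + 0 + 1 + 1 = 2 ≡ 0 (mod 2).
s = (1, 0, 0, 0)^T — this equals column 8 of H (binary 1000), so error is at position 8.
Correct: flip bit 8 of r = 000001000001101 to get c = 000001010001101.


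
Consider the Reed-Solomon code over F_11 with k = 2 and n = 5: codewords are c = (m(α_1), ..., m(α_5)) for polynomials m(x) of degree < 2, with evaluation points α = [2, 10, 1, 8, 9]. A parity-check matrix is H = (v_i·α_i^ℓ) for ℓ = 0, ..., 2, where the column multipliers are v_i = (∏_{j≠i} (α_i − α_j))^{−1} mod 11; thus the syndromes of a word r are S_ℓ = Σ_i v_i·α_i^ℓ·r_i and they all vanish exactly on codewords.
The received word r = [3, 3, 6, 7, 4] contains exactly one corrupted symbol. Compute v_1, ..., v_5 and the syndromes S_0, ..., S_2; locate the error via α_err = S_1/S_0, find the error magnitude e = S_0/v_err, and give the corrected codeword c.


S = (2, 9, 2), error at position 2, error magnitude e = 2, c = [3, 1, 6, 7, 4].

Step 1: column multipliers v_i = (∏_{j≠i}(α_i − α_j))^{−1} mod 11.
  i = 1 (α = 2): (2−10)(2−1)(2−8)(2−9) = (−8)·1·(−6)·(−7) = −336 ≡ 5, so v_1 = 5^{−1} = 9 (mod 11).
  i = 2 (α = 10): (10−2)(10−1)(10−8)(10−9) = 8·9·2·1 = 144 ≡ 1, so v_2 = 1^{−1} = 1 (mod 11).
  i = 3 (α = 1): (1−2)(1−10)(1−8)(1−9) = (−1)·(−9)·(−7)·(−8) = 504 ≡ 9, so v_3 = 9^{−1} = 5 (mod 11).
  i = 4 (α = 8): (8−2)(8−10)(8−1)(8−9) = 6·(−2)·7·(−1) = 84 ≡ 7, so v_4 = 7^{−1} = 8 (mod 11).
  i = 5 (α = 9): (9−2)(9−10)(9−1)(9−8) = 7·(−1)·8·1 = −56 ≡ 10, so v_5 = 10^{−1} = 10 (mod 11).
  v = [9, 1, 5, 8, 10].
Step 2: syndromes of r = [3, 3, 6, 7, 4] (all sums mod 11).
  S_0 = Σ v_i r_i = 9·3 + 1·3 + 5·6 + 8·7 + 10·4 = 156 ≡ 2.
  S_1 = Σ v_i α_i r_i = 9·2·3 + 1·10·3 + 5·1·6 + 8·8·7 + 10·9·4 = 922 ≡ 9.
  α_i^2 mod 11 = [4, 1, 1, 9, 4].
  S_2 = Σ v_i α_i^2 r_i = 9·4·3 + 1·1·3 + 5·1·6 + 8·9·7 + 10·4·4 = 805 ≡ 2.
  S = (2, 9, 2) ≠ 0, so r is not a codeword (an error is present).
Step 3: locate the error. For a single error e at position i, S_ℓ = v_i·e·α_i^ℓ, so α_err = S_1/S_0.
  S_0^{−1} = 2^{−1} = 6 (mod 11), so α_err = 9·6 = 54 ≡ 10 = α_2. Error position i = 2.
  Consistency check: S_2/S_1 = 2·5 = 10 ≡ 10 = α_err ✓ (single-error assumption holds).
Step 4: error magnitude e = S_0/v_2 = S_0·∏_{j≠2}(α_2 − α_j) = 2·1 = 2 ≡ 2 (mod 11).
Step 5: correct position 2: c_2 = r_2 − e = 3 − 2 ≡ 1 (mod 11). Hence c = [3, 1, 6, 7, 4].
  Check: interpolating c through the α_i gives m(x) = 9 + 8·x (degree < 2) with m(α_i) = c_i for every i, so c is indeed a codeword.


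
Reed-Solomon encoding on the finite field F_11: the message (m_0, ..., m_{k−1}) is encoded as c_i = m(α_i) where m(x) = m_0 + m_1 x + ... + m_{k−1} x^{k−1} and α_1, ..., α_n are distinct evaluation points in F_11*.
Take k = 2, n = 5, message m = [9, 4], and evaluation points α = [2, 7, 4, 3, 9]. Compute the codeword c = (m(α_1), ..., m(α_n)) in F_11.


c = [6, 4, 3, 10, 1]

Message polynomial: m(x) = 9 + 4·x (mod 11).
For each evaluation point α_i, compute m(α_i) mod 11:
  α_1 = 2: Horner steps 4 → 6, so m(2) = 6.
  α_2 = 7: Horner steps 4 → 4, so m(7) = 4.
  α_3 = 4: Horner steps 4 → 3, so m(4) = 3.
  α_4 = 3: Horner steps 4 → 10, so m(3) = 10.
  α_5 = 9: Horner steps 4 → 1, so m(9) = 1.
Codeword c = [6, 4, 3, 10, 1] ∈ F_11^5.


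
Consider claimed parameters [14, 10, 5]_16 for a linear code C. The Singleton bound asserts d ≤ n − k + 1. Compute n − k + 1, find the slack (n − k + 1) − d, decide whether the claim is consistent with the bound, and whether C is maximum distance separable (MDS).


Singleton RHS = n − k + 1 = 5, slack = 0, bound satisfied, MDS.

Singleton bound: d ≤ n − k + 1.
Here n = 14, k = 10, so n − k + 1 = 5.
Given d = 5, check d ≤ 5: YES.
Slack = (n − k + 1) − d = 0.
The code is MDS (slack = 0).
Description: the claimed parameters are [14, 10, 5]_16; such a code would be MDS (meets Singleton bound).


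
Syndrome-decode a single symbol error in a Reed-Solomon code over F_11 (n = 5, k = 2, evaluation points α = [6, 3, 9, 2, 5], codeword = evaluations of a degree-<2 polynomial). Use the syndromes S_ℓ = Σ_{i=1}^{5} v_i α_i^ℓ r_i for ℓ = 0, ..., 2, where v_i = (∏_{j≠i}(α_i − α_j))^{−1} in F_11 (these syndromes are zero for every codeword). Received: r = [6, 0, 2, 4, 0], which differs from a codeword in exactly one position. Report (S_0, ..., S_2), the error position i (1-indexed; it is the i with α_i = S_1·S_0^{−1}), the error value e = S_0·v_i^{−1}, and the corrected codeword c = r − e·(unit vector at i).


S = (7, 10, 8), error at position 2, error magnitude e = 1, c = [6, 10, 2, 4, 0].

Step 1: column multipliers v_i = (∏_{j≠i}(α_i − α_j))^{−1} mod 11.
  i = 1 (α = 6): (6−3)(6−9)(6−2)(6−5) = 3·(−3)·4·1 = −36 ≡ 8, so v_1 = 8^{−1} = 7 (mod 11).
  i = 2 (α = 3): (3−6)(3−9)(3−2)(3−5) = (−3)·(−6)·1·(−2) = −36 ≡ 8, so v_2 = 8^{−1} = 7 (mod 11).
  i = 3 (α = 9): (9−6)(9−3)(9−2)(9−5) = 3·6·7·4 = 504 ≡ 9, so v_3 = 9^{−1} = 5 (mod 11).
  i = 4 (α = 2): (2−6)(2−3)(2−9)(2−5) = (−4)·(−1)·(−7)·(−3) = 84 ≡ 7, so v_4 = 7^{−1} = 8 (mod 11).
  i = 5 (α = 5): (5−6)(5−3)(5−9)(5−2) = (−1)·2·(−4)·3 = 24 ≡ 2, so v_5 = 2^{−1} = 6 (mod 11).
  v = [7, 7, 5, 8, 6].
Step 2: syndromes of r = [6, 0, 2, 4, 0] (all sums mod 11).
  S_0 = Σ v_i r_i = 7·6 + 7·0 + 5·2 + 8·4 + 6·0 = 84 ≡ 7.
  S_1 = Σ v_i α_i r_i = 7·6·6 + 7·3·0 + 5·9·2 + 8·2·4 + 6·5·0 = 406 ≡ 10.
  α_i^2 mod 11 = [3, 9, 4, 4, 3].
  S_2 = Σ v_i α_i^2 r_i = 7·3·6 + 7·9·0 + 5·4·2 + 8·4·4 + 6·3·0 = 294 ≡ 8.
  S = (7, 10, 8) ≠ 0, so r is not a codeword (an error is present).
Step 3: locate the error. For a single error e at position i, S_ℓ = v_i·e·α_i^ℓ, so α_err = S_1/S_0.
  S_0^{−1} = 7^{−1} = 8 (mod 11), so α_err = 10·8 = 80 ≡ 3 = α_2. Error position i = 2.
  Consistency check: S_2/S_1 = 8·10 = 80 ≡ 3 = α_err ✓ (single-error assumption holds).
Step 4: error magnitude e = S_0/v_2 = S_0·∏_{j≠2}(α_2 − α_j) = 7·8 = 56 ≡ 1 (mod 11).
Step 5: correct position 2: c_2 = r_2 − e = 0 − 1 ≡ 10 (mod 11). Hence c = [6, 10, 2, 4, 0].
  Check: interpolating c through the α_i gives m(x) = 3 + 6·x (degree < 2) with m(α_i) = c_i for every i, so c is indeed a codeword.


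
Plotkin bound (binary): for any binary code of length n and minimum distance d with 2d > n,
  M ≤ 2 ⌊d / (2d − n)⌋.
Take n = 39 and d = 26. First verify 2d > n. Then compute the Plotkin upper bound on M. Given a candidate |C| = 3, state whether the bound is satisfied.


Plotkin bound M ≤ 4; given |C| = 3 ≤ bound (satisfied).

Check applicability: 2d = 52, n = 39.
2d − n = 13 > 0, so Plotkin applies.
Compute d/(2d−n) = 26/13 ≈ 2.0000.
⌊d/(2d−n)⌋ = 2.
Plotkin bound: M ≤ 2·2 = 4.
Given |C| = 3, check: satisfied.
This |C| is below the Plotkin bound.


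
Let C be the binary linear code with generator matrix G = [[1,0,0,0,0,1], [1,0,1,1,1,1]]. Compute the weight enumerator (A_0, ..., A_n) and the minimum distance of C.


Weight distribution: A_0 = 1, A_2 = 1, A_3 = 1, A_5 = 1. Minimum distance d = 2.

Enumerate all 2^2 = 4 messages m ∈ F_2^2.
For each, compute codeword c = mG in F_2^6, then tally its weight.
  m = 00 → c = 000000, weight = 0.
  m = 10 → c = 100001, weight = 2.
  m = 01 → c = 101111, weight = 5.
  m = 11 → c = 001110, weight = 3.
Tally weights:
  weight 0: 1 codewords.
  weight 2: 1 codewords.
  weight 3: 1 codewords.
  weight 5: 1 codewords.
Minimum distance d = smallest w > 0 with A_w > 0 = 2.
Sanity: Σ A_w = 4 = 2^2 = 4 ✓.


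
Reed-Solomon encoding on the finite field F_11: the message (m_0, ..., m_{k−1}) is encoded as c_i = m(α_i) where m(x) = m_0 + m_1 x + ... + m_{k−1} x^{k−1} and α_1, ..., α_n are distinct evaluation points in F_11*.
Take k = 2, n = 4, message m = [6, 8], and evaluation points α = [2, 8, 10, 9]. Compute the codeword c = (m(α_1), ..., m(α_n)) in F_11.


c = [0, 4, 9, 1]

Message polynomial: m(x) = 6 + 8·x (mod 11).
For each evaluation point α_i, compute m(α_i) mod 11:
  α_1 = 2: Horner steps 8 → 0, so m(2) = 0.
  α_2 = 8: Horner steps 8 → 4, so m(8) = 4.
  α_3 = 10: Horner steps 8 → 9, so m(10) = 9.
  α_4 = 9: Horner steps 8 → 1, so m(9) = 1.
Codeword c = [0, 4, 9, 1] ∈ F_11^4.


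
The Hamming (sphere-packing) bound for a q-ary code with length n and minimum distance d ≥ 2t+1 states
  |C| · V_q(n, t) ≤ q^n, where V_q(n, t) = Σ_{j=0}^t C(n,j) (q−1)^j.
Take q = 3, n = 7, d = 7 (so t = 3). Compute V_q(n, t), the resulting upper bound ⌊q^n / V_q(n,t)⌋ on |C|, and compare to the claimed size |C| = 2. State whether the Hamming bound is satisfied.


V_q(n, t) = 379, q^n = 2187, Hamming bound = 5, |C| = 2 ≤ bound (satisfied).

Step 1: Compute V_q(n, t) = Σ_{j=0}^3 C(n, j) (q−1)^j.
  j = 0: C(7,0)·(2)^0 = 1·1 = 1.
  j = 1: C(7,1)·(2)^1 = 7·2 = 14.
  j = 2: C(7,2)·(2)^2 = 21·4 = 84.
  j = 3: C(7,3)·(2)^3 = 35·8 = 280.
  V_q(n, t) = 1 + 14 + 84 + 280 = 379.
Step 2: q^n = 3^7 = 2187.
Step 3: Hamming bound ⌊q^n / V_q(n,t)⌋ = ⌊2187/379⌋ = 5.
Step 4: Compare |C| = 2 to 5: satisfied.
The claimed |C| lies below the Hamming bound.


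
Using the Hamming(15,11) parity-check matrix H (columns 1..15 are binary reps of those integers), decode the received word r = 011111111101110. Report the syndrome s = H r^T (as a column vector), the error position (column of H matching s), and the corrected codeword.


s = (0, 1, 0, 1)^T, error position = 5, corrected codeword c = 011101111101110

Compute s = H r^T mod 2 one row at a time:
  s_1 = 1 + 1 + 1 + 0 + 1 + 1 + 1 + 0 = 6 ≡ 0 (mod 2).
  s_2 = 1 + 1 + 1 + 1 + 1 + 1 + 1 + 0 = 7 ≡ 1 (mod 2).
  s_3 = 1 + 1 + 1 + 1 + 1 + 0 + 1 + 0 = 6 ≡ 0 (mod 2).
  s_4 = 0 + 1 + 1 + 1 + 1 + 0 + 1 + 0 = 5 ≡ 1 (mod 2).
s = (0, 1, 0, 1)^T — this equals column 5 of H (binary 0101), so error is at position 5.
Correct: flip bit 5 of r = 011111111101110 to get c = 011101111101110.


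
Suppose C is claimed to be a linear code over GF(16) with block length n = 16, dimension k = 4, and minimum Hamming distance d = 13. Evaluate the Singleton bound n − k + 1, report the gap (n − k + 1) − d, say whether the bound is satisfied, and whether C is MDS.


Singleton RHS = n − k + 1 = 13, slack = 0, bound satisfied, MDS.

Singleton bound: d ≤ n − k + 1.
Here n = 16, k = 4, so n − k + 1 = 13.
Given d = 13, check d ≤ 13: YES.
Slack = (n − k + 1) − d = 0.
The code is MDS (slack = 0).
Description: the claimed parameters are [16, 4, 13]_16; such a code would be MDS (meets Singleton bound).


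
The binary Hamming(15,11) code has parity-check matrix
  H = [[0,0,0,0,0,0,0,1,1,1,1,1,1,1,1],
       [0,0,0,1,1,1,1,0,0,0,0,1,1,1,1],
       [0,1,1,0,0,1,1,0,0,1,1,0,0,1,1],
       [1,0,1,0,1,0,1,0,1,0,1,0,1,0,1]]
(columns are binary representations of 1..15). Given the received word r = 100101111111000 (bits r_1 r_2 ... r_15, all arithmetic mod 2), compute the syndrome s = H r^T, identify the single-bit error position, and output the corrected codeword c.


s = (1, 0, 0, 0)^T, error position = 8, corrected codeword c = 100101101111000

Compute s = H r^T mod 2 one row at a time:
  s_1 = 1 + 1 + 1 + 1 + 1 + 0 + 0 + 0 = 5 ≡ 1 (mod 2).
  s_2 = 1 + 0 + 1 + 1 + 1 + 0 + 0 + 0 = 4 ≡ 0 (mod 2).
  s_3 = 0 + 0 + 1 + 1 + 1 + 1 + 0 + 0 = 4 ≡ 0 (mod 2).
  s_4 = 1 + 0 + 0 + 1 + 1 + 1 + 0 + 0 = 4 ≡ 0 (mod 2).
s = (1, 0, 0, 0)^T — this equals column 8 of H (binary 1000), so error is at position 8.
Correct: flip bit 8 of r = 100101111111000 to get c = 100101101111000.


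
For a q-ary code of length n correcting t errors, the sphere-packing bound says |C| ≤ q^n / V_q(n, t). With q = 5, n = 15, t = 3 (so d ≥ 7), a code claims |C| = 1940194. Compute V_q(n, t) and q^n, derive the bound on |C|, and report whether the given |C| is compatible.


V_q(n, t) = 30861, q^n = 30517578125, Hamming bound = 988871, |C| = 1940194 > bound (violated).

Step 1: Compute V_q(n, t) = Σ_{j=0}^3 C(n, j) (q−1)^j.
  j = 0: C(15,0)·(4)^0 = 1·1 = 1.
  j = 1: C(15,1)·(4)^1 = 15·4 = 60.
  j = 2: C(15,2)·(4)^2 = 105·16 = 1680.
  j = 3: C(15,3)·(4)^3 = 455·64 = 29120.
  V_q(n, t) = 1 + 60 + 1680 + 29120 = 30861.
Step 2: q^n = 5^15 = 30517578125.
Step 3: Hamming bound ⌊q^n / V_q(n,t)⌋ = ⌊30517578125/30861⌋ = 988871.
Step 4: Compare |C| = 1940194 to 988871: violated.
The claimed |C| lies above the Hamming bound, so no 5-ary code of length 15 with d ≥ 7 can have 1940194 codewords.


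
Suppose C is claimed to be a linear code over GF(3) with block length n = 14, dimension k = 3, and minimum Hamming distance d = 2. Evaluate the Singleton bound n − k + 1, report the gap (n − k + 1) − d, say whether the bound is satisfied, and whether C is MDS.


Singleton RHS = n − k + 1 = 12, slack = 10, bound satisfied, not MDS.

Singleton bound: d ≤ n − k + 1.
Here n = 14, k = 3, so n − k + 1 = 12.
Given d = 2, check d ≤ 12: YES.
Slack = (n − k + 1) − d = 10.
The code is NOT MDS (slack = 10 > 0).
Description: the claimed parameters are [14, 3, 2]_3; such a code would be non-MDS.


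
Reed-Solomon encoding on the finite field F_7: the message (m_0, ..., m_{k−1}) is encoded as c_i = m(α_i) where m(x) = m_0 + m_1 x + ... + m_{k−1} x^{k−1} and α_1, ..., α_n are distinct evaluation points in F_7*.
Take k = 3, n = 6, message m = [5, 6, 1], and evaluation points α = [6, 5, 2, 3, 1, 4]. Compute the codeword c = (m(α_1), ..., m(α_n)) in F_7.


c = [0, 4, 0, 4, 5, 3]

Message polynomial: m(x) = 5 + 6·x + 1·x^2 (mod 7).
For each evaluation point α_i, compute m(α_i) mod 7:
  α_1 = 6: Horner steps 1 → 5 → 0, so m(6) = 0.
  α_2 = 5: Horner steps 1 → 4 → 4, so m(5) = 4.
  α_3 = 2: Horner steps 1 → 1 → 0, so m(2) = 0.
  α_4 = 3: Horner steps 1 → 2 → 4, so m(3) = 4.
  α_5 = 1: Horner steps 1 → 0 → 5, so m(1) = 5.
  α_6 = 4: Horner steps 1 → 3 → 3, so m(4) = 3.
Codeword c = [0, 4, 0, 4, 5, 3] ∈ F_7^6.


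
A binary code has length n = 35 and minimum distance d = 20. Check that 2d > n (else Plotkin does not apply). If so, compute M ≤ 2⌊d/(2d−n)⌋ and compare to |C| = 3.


Plotkin bound M ≤ 8; given |C| = 3 ≤ bound (satisfied).

Check applicability: 2d = 40, n = 35.
2d − n = 5 > 0, so Plotkin applies.
Compute d/(2d−n) = 20/5 ≈ 4.0000.
⌊d/(2d−n)⌋ = 4.
Plotkin bound: M ≤ 2·4 = 8.
Given |C| = 3, check: satisfied.
This |C| is below the Plotkin bound.


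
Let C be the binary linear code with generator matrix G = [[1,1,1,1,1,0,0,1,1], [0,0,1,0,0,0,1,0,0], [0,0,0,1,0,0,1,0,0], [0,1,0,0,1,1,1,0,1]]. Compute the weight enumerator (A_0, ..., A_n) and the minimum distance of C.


Weight distribution: A_0 = 1, A_2 = 3, A_4 = 3, A_5 = 4, A_6 = 1, A_7 = 4. Minimum distance d = 2.

Enumerate all 2^4 = 16 messages m ∈ F_2^4.
For each, compute codeword c = mG in F_2^9, then tally its weight.
  m = 0000 → c = 000000000, weight = 0.
  m = 1000 → c = 111110011, weight = 7.
  m = 0100 → c = 001000100, weight = 2.
  m = 1100 → c = 110110111, weight = 7.
  m = 0010 → c = 000100100, weight = 2.
  m = 1010 → c = 111010111, weight = 7.
  m = 0110 → c = 001100000, weight = 2.
  m = 1110 → c = 110010011, weight = 5.
  m = 0001 → c = 010011101, weight = 5.
  m = 1001 → c = 101101110, weight = 6.
  m = 0101 → c = 011011001, weight = 5.
  m = 1101 → c = 100101010, weight = 4.
  m = 0011 → c = 010111001, weight = 5.
  m = 1011 → c = 101001010, weight = 4.
  m = 0111 → c = 011111101, weight = 7.
  m = 1111 → c = 100001110, weight = 4.
Tally weights:
  weight 0: 1 codewords.
  weight 2: 3 codewords.
  weight 4: 3 codewords.
  weight 5: 4 codewords.
  weight 6: 1 codewords.
  weight 7: 4 codewords.
Minimum distance d = smallest w > 0 with A_w > 0 = 2.
Sanity: Σ A_w = 16 = 2^4 = 16 ✓.


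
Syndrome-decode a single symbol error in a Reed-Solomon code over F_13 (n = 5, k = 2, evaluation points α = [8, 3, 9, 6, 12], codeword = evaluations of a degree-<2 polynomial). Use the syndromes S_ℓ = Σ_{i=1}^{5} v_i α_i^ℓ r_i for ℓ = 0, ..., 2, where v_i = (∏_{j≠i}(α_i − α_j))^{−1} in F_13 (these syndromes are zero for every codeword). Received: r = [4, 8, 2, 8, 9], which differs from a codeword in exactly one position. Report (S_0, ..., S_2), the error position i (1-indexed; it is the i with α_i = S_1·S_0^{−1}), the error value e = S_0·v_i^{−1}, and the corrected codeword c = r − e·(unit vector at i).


S = (5, 2, 6), error at position 2, error magnitude e = 7, c = [4, 1, 2, 8, 9].

Step 1: column multipliers v_i = (∏_{j≠i}(α_i − α_j))^{−1} mod 13.
  i = 1 (α = 8): (8−3)(8−9)(8−6)(8−12) = 5·(−1)·2·(−4) = 40 ≡ 1, so v_1 = 1^{−1} = 1 (mod 13).
  i = 2 (α = 3): (3−8)(3−9)(3−6)(3−12) = (−5)·(−6)·(−3)·(−9) = 810 ≡ 4, so v_2 = 4^{−1} = 10 (mod 13).
  i = 3 (α = 9): (9−8)(9−3)(9−6)(9−12) = 1·6·3·(−3) = −54 ≡ 11, so v_3 = 11^{−1} = 6 (mod 13).
  i = 4 (α = 6): (6−8)(6−3)(6−9)(6−12) = (−2)·3·(−3)·(−6) = −108 ≡ 9, so v_4 = 9^{−1} = 3 (mod 13).
  i = 5 (α = 12): (12−8)(12−3)(12−9)(12−6) = 4·9·3·6 = 648 ≡ 11, so v_5 = 11^{−1} = 6 (mod 13).
  v = [1, 10, 6, 3, 6].
Step 2: syndromes of r = [4, 8, 2, 8, 9] (all sums mod 13).
  S_0 = Σ v_i r_i = 1·4 + 10·8 + 6·2 + 3·8 + 6·9 = 174 ≡ 5.
  S_1 = Σ v_i α_i r_i = 1·8·4 + 10·3·8 + 6·9·2 + 3·6·8 + 6·12·9 = 1172 ≡ 2.
  α_i^2 mod 13 = [12, 9, 3, 10, 1].
  S_2 = Σ v_i α_i^2 r_i = 1·12·4 + 10·9·8 + 6·3·2 + 3·10·8 + 6·1·9 = 1098 ≡ 6.
  S = (5, 2, 6) ≠ 0, so r is not a codeword (an error is present).
Step 3: locate the error. For a single error e at position i, S_ℓ = v_i·e·α_i^ℓ, so α_err = S_1/S_0.
  S_0^{−1} = 5^{−1} = 8 (mod 13), so α_err = 2·8 = 16 ≡ 3 = α_2. Error position i = 2.
  Consistency check: S_2/S_1 = 6·7 = 42 ≡ 3 = α_err ✓ (single-error assumption holds).
Step 4: error magnitude e = S_0/v_2 = S_0·∏_{j≠2}(α_2 − α_j) = 5·4 = 20 ≡ 7 (mod 13).
Step 5: correct position 2: c_2 = r_2 − e = 8 − 7 ≡ 1 (mod 13). Hence c = [4, 1, 2, 8, 9].
  Check: interpolating c through the α_i gives m(x) = 7 + 11·x (degree < 2) with m(α_i) = c_i for every i, so c is indeed a codeword.


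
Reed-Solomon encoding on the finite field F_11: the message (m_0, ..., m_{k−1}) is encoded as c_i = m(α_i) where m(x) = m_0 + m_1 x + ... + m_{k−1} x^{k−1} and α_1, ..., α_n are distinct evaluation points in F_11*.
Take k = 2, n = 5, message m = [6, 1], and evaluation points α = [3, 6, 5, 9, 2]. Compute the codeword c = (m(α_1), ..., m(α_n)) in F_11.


c = [9, 1, 0, 4, 8]

Message polynomial: m(x) = 6 + 1·x (mod 11).
For each evaluation point α_i, compute m(α_i) mod 11:
  α_1 = 3: Horner steps 1 → 9, so m(3) = 9.
  α_2 = 6: Horner steps 1 → 1, so m(6) = 1.
  α_3 = 5: Horner steps 1 → 0, so m(5) = 0.
  α_4 = 9: Horner steps 1 → 4, so m(9) = 4.
  α_5 = 2: Horner steps 1 → 8, so m(2) = 8.
Codeword c = [9, 1, 0, 4, 8] ∈ F_11^5.


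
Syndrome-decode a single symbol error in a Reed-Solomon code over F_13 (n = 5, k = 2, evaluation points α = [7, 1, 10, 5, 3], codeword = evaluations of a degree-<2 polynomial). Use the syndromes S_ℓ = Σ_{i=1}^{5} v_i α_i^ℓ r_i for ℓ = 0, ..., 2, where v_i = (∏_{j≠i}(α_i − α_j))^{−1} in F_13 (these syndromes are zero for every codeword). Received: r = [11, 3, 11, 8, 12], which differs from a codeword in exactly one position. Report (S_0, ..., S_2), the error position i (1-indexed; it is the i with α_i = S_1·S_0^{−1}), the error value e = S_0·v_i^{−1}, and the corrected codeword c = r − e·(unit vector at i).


S = (6, 3, 8), error at position 1, error magnitude e = 7, c = [4, 3, 11, 8, 12].

Step 1: column multipliers v_i = (∏_{j≠i}(α_i − α_j))^{−1} mod 13.
  i = 1 (α = 7): (7−1)(7−10)(7−5)(7−3) = 6·(−3)·2·4 = −144 ≡ 12, so v_1 = 12^{−1} = 12 (mod 13).
  i = 2 (α = 1): (1−7)(1−10)(1−5)(1−3) = (−6)·(−9)·(−4)·(−2) = 432 ≡ 3, so v_2 = 3^{−1} = 9 (mod 13).
  i = 3 (α = 10): (10−7)(10−1)(10−5)(10−3) = 3·9·5·7 = 945 ≡ 9, so v_3 = 9^{−1} = 3 (mod 13).
  i = 4 (α = 5): (5−7)(5−1)(5−10)(5−3) = (−2)·4·(−5)·2 = 80 ≡ 2, so v_4 = 2^{−1} = 7 (mod 13).
  i = 5 (α = 3): (3−7)(3−1)(3−10)(3−5) = (−4)·2·(−7)·(−2) = −112 ≡ 5, so v_5 = 5^{−1} = 8 (mod 13).
  v = [12, 9, 3, 7, 8].
Step 2: syndromes of r = [11, 3, 11, 8, 12] (all sums mod 13).
  S_0 = Σ v_i r_i = 12·11 + 9·3 + 3·11 + 7·8 + 8·12 = 344 ≡ 6.
  S_1 = Σ v_i α_i r_i = 12·7·11 + 9·1·3 + 3·10·11 + 7·5·8 + 8·3·12 = 1849 ≡ 3.
  α_i^2 mod 13 = [10, 1, 9, 12, 9].
  S_2 = Σ v_i α_i^2 r_i = 12·10·11 + 9·1·3 + 3·9·11 + 7·12·8 + 8·9·12 = 3180 ≡ 8.
  S = (6, 3, 8) ≠ 0, so r is not a codeword (an error is present).
Step 3: locate the error. For a single error e at position i, S_ℓ = v_i·e·α_i^ℓ, so α_err = S_1/S_0.
  S_0^{−1} = 6^{−1} = 11 (mod 13), so α_err = 3·11 = 33 ≡ 7 = α_1. Error position i = 1.
  Consistency check: S_2/S_1 = 8·9 = 72 ≡ 7 = α_err ✓ (single-error assumption holds).
Step 4: error magnitude e = S_0/v_1 = S_0·∏_{j≠1}(α_1 − α_j) = 6·12 = 72 ≡ 7 (mod 13).
Step 5: correct position 1: c_1 = r_1 − e = 11 − 7 ≡ 4 (mod 13). Hence c = [4, 3, 11, 8, 12].
  Check: interpolating c through the α_i gives m(x) = 5 + 11·x (degree < 2) with m(α_i) = c_i for every i, so c is indeed a codeword.


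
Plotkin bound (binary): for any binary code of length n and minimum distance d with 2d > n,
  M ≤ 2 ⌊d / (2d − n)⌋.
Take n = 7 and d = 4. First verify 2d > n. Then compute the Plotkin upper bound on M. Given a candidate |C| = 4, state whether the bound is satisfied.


Plotkin bound M ≤ 8; given |C| = 4 ≤ bound (satisfied).

Check applicability: 2d = 8, n = 7.
2d − n = 1 > 0, so Plotkin applies.
Compute d/(2d−n) = 4/1 ≈ 4.0000.
⌊d/(2d−n)⌋ = 4.
Plotkin bound: M ≤ 2·4 = 8.
Given |C| = 4, check: satisfied.
This |C| is below the Plotkin bound.


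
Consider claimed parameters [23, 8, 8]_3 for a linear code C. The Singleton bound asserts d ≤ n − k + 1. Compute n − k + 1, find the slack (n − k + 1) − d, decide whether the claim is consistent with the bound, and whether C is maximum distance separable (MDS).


Singleton RHS = n − k + 1 = 16, slack = 8, bound satisfied, not MDS.

Singleton bound: d ≤ n − k + 1.
Here n = 23, k = 8, so n − k + 1 = 16.
Given d = 8, check d ≤ 16: YES.
Slack = (n − k + 1) − d = 8.
The code is NOT MDS (slack = 8 > 0).
Description: the claimed parameters are [23, 8, 8]_3; such a code would be non-MDS.


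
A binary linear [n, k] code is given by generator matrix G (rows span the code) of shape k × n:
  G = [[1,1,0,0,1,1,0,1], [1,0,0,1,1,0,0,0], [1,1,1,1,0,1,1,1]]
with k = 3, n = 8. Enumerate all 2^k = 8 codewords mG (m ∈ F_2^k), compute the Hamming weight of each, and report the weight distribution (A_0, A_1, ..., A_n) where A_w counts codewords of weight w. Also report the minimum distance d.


Weight distribution: A_0 = 1, A_3 = 2, A_4 = 2, A_5 = 1, A_6 = 1, A_7 = 1. Minimum distance d = 3.

Enumerate all 2^3 = 8 messages m ∈ F_2^3.
For each, compute codeword c = mG in F_2^8, then tally its weight.
  m = 000 → c = 00000000, weight = 0.
  m = 100 → c = 11001101, weight = 5.
  m = 010 → c = 10011000, weight = 3.
  m = 110 → c = 01010101, weight = 4.
  m = 001 → c = 11110111, weight = 7.
  m = 101 → c = 00111010, weight = 4.
  m = 011 → c = 01101111, weight = 6.
  m = 111 → c = 10100010, weight = 3.
Tally weights:
  weight 0: 1 codewords.
  weight 3: 2 codewords.
  weight 4: 2 codewords.
  weight 5: 1 codewords.
  weight 6: 1 codewords.
  weight 7: 1 codewords.
Minimum distance d = smallest w > 0 with A_w > 0 = 3.
Sanity: Σ A_w = 8 = 2^3 = 8 ✓.


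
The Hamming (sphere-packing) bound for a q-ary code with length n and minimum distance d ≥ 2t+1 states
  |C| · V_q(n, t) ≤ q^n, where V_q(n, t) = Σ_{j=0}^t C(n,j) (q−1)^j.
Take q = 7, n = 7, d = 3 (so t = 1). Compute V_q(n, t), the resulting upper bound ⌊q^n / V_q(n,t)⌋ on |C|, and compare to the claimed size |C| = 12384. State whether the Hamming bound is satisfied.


V_q(n, t) = 43, q^n = 823543, Hamming bound = 19152, |C| = 12384 ≤ bound (satisfied).

Step 1: Compute V_q(n, t) = Σ_{j=0}^1 C(n, j) (q−1)^j.
  j = 0: C(7,0)·(6)^0 = 1·1 = 1.
  j = 1: C(7,1)·(6)^1 = 7·6 = 42.
  V_q(n, t) = 1 + 42 = 43.
Step 2: q^n = 7^7 = 823543.
Step 3: Hamming bound ⌊q^n / V_q(n,t)⌋ = ⌊823543/43⌋ = 19152.
Step 4: Compare |C| = 12384 to 19152: satisfied.
The claimed |C| lies below the Hamming bound.
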